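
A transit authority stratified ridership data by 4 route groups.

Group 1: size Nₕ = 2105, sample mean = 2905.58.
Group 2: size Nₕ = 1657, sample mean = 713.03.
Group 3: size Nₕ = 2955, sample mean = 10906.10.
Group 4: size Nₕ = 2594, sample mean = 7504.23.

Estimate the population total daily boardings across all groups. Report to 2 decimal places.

58991234.73

Population total = Σ Nₕ·x̄ₕ (each stratum's size times its mean).
2105·2905.58 + 1657·713.03 + 2955·10906.10 + 2594·7504.23 = 6116245.9 + 1181490.71 + 32227525.5 + 19465972.62 = 58991234.73.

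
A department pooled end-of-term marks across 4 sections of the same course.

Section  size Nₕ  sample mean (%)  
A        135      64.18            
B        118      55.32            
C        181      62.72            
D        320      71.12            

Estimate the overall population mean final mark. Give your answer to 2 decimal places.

N = 754; weights Wₕ = Nₕ/N = (0.1790, 0.1565, 0.2401, 0.4244).
x̄_st = Σ Wₕ·x̄ₕ = 0.1790·64.18 + 0.1565·55.32 + 0.2401·62.72 + 0.4244·71.12 ≈ 65.3883...
→ 65.39.

65.39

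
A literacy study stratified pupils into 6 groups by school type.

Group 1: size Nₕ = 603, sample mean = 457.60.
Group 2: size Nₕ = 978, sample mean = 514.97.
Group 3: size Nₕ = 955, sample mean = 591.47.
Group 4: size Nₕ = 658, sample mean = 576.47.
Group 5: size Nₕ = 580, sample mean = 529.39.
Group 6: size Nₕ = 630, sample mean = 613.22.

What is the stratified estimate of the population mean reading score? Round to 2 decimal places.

x̄_st = (Σ Nₕx̄ₕ) / (Σ Nₕ) = (603·457.60 + 978·514.97 + 955·591.47 + 658·576.47 + 580·529.39 + 630·613.22) / 4404
= 2417119.37 / 4404 = 548.8464... → 548.85.

548.85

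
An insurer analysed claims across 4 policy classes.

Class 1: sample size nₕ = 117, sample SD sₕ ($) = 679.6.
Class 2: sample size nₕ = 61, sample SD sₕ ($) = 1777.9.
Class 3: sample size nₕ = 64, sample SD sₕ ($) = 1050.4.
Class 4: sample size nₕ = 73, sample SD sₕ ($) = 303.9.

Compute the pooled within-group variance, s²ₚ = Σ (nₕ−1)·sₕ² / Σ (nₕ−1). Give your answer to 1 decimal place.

1026980.8

1: (117−1)·679.6² = 116·461856.16 = 53575314.56
2: (61−1)·1777.9² = 60·3160928.41 = 189655704.6
3: (64−1)·1050.4² = 63·1103340.16 = 69510430.08
4: (73−1)·303.9² = 72·92355.21 = 6649575.12
Numerator = 319391024.36; denominator = Σ(nₕ−1) = 311.
s²ₚ = 319391024.36/311 = 1026980.786... → 1026980.8.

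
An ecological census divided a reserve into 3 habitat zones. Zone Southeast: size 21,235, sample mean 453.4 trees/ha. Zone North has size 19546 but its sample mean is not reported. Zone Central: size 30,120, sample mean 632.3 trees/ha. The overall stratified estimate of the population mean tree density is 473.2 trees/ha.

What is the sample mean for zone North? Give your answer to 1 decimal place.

249.5

Σ Nₕx̄ₕ = N·μ, so 19546·x̄_North = 70901·473.2 − (21235·453.4 + 30120·632.3).
= 33550353.2 − 28672825 = 4877528.2.
x̄_North = 4877528.2 / 19546 = 249.541... → 249.5.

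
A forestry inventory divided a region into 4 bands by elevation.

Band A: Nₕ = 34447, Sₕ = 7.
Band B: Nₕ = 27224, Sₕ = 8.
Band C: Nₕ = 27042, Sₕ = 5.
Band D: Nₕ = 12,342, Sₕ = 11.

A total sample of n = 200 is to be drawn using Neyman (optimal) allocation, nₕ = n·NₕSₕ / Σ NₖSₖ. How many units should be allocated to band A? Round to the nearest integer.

Σ NₕSₕ = 34447·7 + 27224·8 + 27042·5 + 12342·11 = 729893.
Share for A: 241129/729893 = 0.33036.
n_A = 200 × 0.33036 = 66.072... → 66.

66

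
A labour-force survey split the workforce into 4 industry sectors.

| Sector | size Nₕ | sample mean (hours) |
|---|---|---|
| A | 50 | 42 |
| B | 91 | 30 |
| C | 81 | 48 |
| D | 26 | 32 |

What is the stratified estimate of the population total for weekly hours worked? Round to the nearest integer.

9550

Population total = Σ Nₕ·x̄ₕ (each stratum's size times its mean).
50·42 + 91·30 + 81·48 + 26·32 = 2100 + 2730 + 3888 + 832 = 9550.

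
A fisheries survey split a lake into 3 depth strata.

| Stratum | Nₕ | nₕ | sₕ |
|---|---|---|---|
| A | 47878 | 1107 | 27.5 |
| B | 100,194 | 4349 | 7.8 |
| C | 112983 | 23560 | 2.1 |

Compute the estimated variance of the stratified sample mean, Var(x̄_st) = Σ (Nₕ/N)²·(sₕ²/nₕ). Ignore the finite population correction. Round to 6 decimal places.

N = 261055; Wₕ = Nₕ/N.
stratum A: (47878/261055)²·27.5²/1107 = 0.022978715
stratum B: (100194/261055)²·7.8²/4349 = 0.002060721
stratum C: (112983/261055)²·2.1²/23560 = 0.000035061
Sum = 0.025074497 → 0.025074.

0.025074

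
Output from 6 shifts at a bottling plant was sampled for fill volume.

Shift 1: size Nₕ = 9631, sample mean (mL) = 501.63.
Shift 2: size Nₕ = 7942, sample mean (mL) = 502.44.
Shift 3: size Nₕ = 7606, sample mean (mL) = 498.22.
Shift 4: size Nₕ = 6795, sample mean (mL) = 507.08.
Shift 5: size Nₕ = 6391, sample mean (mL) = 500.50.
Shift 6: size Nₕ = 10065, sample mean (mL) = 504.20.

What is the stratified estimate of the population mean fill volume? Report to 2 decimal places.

502.38

x̄_st = (Σ Nₕx̄ₕ) / (Σ Nₕ) = (9631·501.63 + 7942·502.44 + 7606·498.22 + 6795·507.08 + 6391·500.50 + 10065·504.20) / 48430
= 24330115.43 / 48430 = 502.3769... → 502.38.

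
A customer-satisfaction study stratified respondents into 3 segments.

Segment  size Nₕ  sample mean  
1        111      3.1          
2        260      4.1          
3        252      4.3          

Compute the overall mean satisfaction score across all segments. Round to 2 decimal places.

4.00

x̄_st = (Σ Nₕx̄ₕ) / (Σ Nₕ) = (111·3.1 + 260·4.1 + 252·4.3) / 623
= 2493.7 / 623 = 4.0027... → 4.00.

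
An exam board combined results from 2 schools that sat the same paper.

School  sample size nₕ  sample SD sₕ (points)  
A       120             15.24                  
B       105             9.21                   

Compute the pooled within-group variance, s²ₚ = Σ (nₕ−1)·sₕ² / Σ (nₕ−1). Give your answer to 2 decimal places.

Degrees of freedom: 119 + 104 = 223.
Σ(nₕ−1)sₕ² = 119·232.2576 + 104·84.8241 = 36460.3608.
s²ₚ = 36460.3608 / 223 = 163.4994... → 163.50.

163.50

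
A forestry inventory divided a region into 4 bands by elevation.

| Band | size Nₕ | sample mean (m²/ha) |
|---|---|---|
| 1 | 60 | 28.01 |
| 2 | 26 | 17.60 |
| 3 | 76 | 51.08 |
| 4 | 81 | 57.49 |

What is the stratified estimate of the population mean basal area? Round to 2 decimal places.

N = 60 + 26 + 76 + 81 = 243.
Weight each subgroup mean by Nₕ/N and sum.
Σ Nₕx̄ₕ = 60·28.01 + 26·17.60 + 76·51.08 + 81·57.49 = 1680.6 + 457.6 + 3882.08 + 4656.69 = 10676.97.
Divide by N: 10676.97 / 243 = 43.9381... → 43.94.

43.94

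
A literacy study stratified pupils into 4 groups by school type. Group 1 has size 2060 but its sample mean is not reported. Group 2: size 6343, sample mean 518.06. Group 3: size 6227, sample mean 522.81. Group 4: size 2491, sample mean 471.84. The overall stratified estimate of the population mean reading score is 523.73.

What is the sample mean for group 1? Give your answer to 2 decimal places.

606.72

N = 2060 + 6343 + 6227 + 2491 = 17121.
Overall total = μ·N = 523.73·17121 = 8966781.33.
Subtract the known strata: 6343·518.06 + 6227·522.81 + 2491·471.84 = 7716945.89.
Remaining total for group 1: 8966781.33 − 7716945.89 = 1249835.44.
Divide by its size: 1249835.44 / 2060 = 606.7162... → 606.72.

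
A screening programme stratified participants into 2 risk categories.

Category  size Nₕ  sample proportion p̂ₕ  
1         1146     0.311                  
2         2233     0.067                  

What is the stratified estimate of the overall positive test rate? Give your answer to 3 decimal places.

Wₕ = Nₕ/N with N = 3379: 0.3392, 0.6608.
p̂_st = 0.3392·0.311 + 0.6608·0.067 ≈ 0.14975... → 0.150.

0.150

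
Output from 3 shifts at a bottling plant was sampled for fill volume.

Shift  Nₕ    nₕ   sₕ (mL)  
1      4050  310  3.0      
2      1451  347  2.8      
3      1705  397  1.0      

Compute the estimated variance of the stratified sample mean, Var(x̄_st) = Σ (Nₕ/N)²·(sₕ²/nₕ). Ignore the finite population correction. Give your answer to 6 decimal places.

0.010228

N = 7206; Wₕ = Nₕ/N.
shift 1: (4050/7206)²·3.0²/310 = 0.009170697
shift 2: (1451/7206)²·2.8²/347 = 0.000916079
shift 3: (1705/7206)²·1.0²/397 = 0.000141016
Sum = 0.010227792 → 0.010228.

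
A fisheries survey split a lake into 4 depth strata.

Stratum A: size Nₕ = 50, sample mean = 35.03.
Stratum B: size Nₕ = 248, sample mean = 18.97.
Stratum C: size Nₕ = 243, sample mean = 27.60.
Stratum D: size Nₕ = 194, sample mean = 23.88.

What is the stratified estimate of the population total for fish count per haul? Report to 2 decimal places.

A: 50·35.03 = 1751.5
B: 248·18.97 = 4704.56
C: 243·27.60 = 6706.8
D: 194·23.88 = 4632.72
τ̂ = Σ Nₕx̄ₕ = 17795.58.

17795.58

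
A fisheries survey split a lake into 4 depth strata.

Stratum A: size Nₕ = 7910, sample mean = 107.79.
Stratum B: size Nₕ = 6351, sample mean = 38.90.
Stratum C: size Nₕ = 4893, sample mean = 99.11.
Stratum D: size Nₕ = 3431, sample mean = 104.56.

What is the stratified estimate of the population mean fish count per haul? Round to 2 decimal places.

86.05

N = 7910 + 6351 + 4893 + 3431 = 22585.
The stratified mean weights each stratum mean by its population share Nₕ/N.
Σ Nₕx̄ₕ = 7910·107.79 + 6351·38.90 + 4893·99.11 + 3431·104.56 = 852618.9 + 247053.9 + 484945.23 + 358745.36 = 1943363.39.
Divide by N: 1943363.39 / 22585 = 86.0466... → 86.05.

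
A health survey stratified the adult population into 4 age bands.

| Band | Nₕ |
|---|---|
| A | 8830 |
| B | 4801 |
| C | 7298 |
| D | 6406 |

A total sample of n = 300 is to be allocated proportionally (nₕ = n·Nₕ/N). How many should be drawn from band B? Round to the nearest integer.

53

Share of band B = 4801/27335 = 0.17564.
Allocate 300 × 0.17564 = 52.691... → 53.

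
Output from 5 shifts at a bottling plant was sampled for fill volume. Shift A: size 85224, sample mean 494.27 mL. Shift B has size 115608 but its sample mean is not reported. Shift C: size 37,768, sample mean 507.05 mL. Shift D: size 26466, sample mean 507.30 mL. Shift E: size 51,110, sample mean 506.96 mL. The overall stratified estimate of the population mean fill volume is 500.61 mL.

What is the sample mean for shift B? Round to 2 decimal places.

Σ Nₕx̄ₕ = N·μ, so 115608·x̄_B = 316176·500.61 − (85224·494.27 + 37768·507.05 + 26466·507.30 + 51110·506.96).
= 158280867.36 − 100610858.28 = 57670009.08.
x̄_B = 57670009.08 / 115608 = 498.8410... → 498.84.

498.84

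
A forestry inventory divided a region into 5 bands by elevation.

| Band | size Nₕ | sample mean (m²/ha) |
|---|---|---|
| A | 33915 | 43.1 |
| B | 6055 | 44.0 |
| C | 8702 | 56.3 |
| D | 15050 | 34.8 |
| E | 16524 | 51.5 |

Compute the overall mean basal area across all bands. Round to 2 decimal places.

44.77

x̄_st = (Σ Nₕx̄ₕ) / (Σ Nₕ) = (33915·43.1 + 6055·44.0 + 8702·56.3 + 15050·34.8 + 16524·51.5) / 80246
= 3592805.1 / 80246 = 44.7724... → 44.77.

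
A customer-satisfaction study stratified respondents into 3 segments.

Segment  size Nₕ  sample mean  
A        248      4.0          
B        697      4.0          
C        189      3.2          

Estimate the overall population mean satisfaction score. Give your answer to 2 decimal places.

3.87

N = 248 + 697 + 189 = 1134.
Weight each subgroup mean by Nₕ/N and sum.
Σ Nₕx̄ₕ = 248·4.0 + 697·4.0 + 189·3.2 = 992 + 2788 + 604.8 = 4384.8.
Divide by N: 4384.8 / 1134 = 3.8667... → 3.87.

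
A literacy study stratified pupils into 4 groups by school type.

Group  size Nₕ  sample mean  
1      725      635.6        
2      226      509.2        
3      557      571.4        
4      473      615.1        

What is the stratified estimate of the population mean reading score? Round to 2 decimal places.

N = 1981; weights Wₕ = Nₕ/N = (0.3660, 0.1141, 0.2812, 0.2388).
x̄_st = Σ Wₕ·x̄ₕ = 0.3660·635.6 + 0.1141·509.2 + 0.2812·571.4 + 0.2388·615.1 ≈ 598.2339...
→ 598.23.

598.23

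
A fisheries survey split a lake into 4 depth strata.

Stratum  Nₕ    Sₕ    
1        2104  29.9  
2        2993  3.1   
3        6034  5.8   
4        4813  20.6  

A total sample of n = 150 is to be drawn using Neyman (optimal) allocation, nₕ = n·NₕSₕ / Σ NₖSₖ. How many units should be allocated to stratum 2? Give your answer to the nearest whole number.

7

Σ NₕSₕ = 2104·29.9 + 2993·3.1 + 6034·5.8 + 4813·20.6 = 206332.9.
Share for 2: 9278.3/206332.9 = 0.04497.
n_2 = 150 × 0.04497 = 6.745... → 7.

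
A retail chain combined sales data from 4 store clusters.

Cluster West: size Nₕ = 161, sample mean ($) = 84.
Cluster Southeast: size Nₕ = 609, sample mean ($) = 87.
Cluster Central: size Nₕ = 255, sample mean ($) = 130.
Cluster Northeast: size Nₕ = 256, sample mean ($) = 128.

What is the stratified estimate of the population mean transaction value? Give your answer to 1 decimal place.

N = 1281; weights Wₕ = Nₕ/N = (0.1257, 0.4754, 0.1991, 0.1998).
x̄_st = Σ Wₕ·x̄ₕ = 0.1257·84 + 0.4754·87 + 0.1991·130 + 0.1998·128 ≈ 103.376...
→ 103.4.

103.4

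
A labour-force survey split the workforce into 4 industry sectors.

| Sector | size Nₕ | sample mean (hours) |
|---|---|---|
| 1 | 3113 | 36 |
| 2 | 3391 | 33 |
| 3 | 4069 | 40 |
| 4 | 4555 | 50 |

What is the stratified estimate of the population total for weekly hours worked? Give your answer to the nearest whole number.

614481

1: 3113·36 = 112068
2: 3391·33 = 111903
3: 4069·40 = 162760
4: 4555·50 = 227750
τ̂ = Σ Nₕx̄ₕ = 614481.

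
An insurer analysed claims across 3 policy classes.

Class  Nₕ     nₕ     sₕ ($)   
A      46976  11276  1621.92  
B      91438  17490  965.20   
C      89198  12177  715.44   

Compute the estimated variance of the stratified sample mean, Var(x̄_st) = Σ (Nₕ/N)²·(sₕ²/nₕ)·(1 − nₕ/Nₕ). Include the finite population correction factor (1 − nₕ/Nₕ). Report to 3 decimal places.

20.078

N = 227612. Term for each stratum: Wₕ²sₕ²/nₕ·(1−nₕ/Nₕ).
Var(x̄_st) = 7.551926 + 6.951966 + 5.574168 = 20.078061 → 20.078.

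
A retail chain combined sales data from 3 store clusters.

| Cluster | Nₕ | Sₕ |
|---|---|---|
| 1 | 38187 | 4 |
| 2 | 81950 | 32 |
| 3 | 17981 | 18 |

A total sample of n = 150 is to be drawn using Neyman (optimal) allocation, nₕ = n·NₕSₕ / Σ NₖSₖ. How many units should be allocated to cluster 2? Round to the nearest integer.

127

1: NₕSₕ = 38187·4 = 152748
2: NₕSₕ = 81950·32 = 2622400
3: NₕSₕ = 17981·18 = 323658
Σ NₕSₕ = 3098806.
n_2 = 150·2622400/3098806 = 126.939... → 127.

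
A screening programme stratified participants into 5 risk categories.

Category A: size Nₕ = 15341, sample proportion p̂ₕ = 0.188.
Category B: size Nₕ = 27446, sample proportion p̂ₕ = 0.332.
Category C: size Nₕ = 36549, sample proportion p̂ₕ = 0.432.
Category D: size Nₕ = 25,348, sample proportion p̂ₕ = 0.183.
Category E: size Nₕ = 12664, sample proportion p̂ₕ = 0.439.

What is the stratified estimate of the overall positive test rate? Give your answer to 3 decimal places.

Wₕ = Nₕ/N with N = 117348: 0.1307, 0.2339, 0.3115, 0.2160, 0.1079.
p̂_st = 0.1307·0.188 + 0.2339·0.332 + 0.3115·0.432 + 0.2160·0.183 + 0.1079·0.439 ≈ 0.32368... → 0.324.

0.324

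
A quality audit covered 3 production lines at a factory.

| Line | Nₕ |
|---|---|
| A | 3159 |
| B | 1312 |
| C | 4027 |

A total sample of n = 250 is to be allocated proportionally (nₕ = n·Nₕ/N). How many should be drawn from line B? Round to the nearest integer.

Share of line B = 1312/8498 = 0.15439.
Allocate 250 × 0.15439 = 38.597... → 39.

39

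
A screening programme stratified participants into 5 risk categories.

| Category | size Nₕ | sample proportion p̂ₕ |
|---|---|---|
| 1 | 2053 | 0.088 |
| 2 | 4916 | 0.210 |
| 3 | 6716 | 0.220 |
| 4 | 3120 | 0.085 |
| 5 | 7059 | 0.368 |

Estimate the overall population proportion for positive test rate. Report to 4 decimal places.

N = 2053 + 4916 + 6716 + 3120 + 7059 = 23864.
Overall proportion = Σ (Nₕ/N)·p̂ₕ.
Σ Nₕp̂ₕ = 180.664 + 1032.36 + 1477.52 + 265.2 + 2597.712 = 5553.456.
5553.456 / 23864 = 0.232713... → 0.2327.

0.2327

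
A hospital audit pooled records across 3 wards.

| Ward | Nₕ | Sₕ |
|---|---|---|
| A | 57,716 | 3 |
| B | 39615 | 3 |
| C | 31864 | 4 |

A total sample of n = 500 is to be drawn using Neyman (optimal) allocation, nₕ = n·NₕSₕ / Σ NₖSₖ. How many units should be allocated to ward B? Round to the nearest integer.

Σ NₕSₕ = 57716·3 + 39615·3 + 31864·4 = 419449.
Share for B: 118845/419449 = 0.28334.
n_B = 500 × 0.28334 = 141.668... → 142.

142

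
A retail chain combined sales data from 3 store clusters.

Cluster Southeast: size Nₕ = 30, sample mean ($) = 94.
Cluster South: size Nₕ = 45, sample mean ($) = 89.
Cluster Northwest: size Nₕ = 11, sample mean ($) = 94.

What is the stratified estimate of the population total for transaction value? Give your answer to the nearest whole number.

7859

Estimate total by summing Nₕ·x̄ₕ over strata.
30·94 + 45·89 + 11·94 = 2820 + 4005 + 1034 = 7859.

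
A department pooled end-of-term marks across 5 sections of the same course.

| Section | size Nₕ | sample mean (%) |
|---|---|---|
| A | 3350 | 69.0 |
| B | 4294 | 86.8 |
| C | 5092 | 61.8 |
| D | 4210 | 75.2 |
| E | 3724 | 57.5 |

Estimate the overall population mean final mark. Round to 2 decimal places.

x̄_st = (Σ Nₕx̄ₕ) / (Σ Nₕ) = (3350·69.0 + 4294·86.8 + 5092·61.8 + 4210·75.2 + 3724·57.5) / 20670
= 1449276.8 / 20670 = 70.1150... → 70.11.

70.11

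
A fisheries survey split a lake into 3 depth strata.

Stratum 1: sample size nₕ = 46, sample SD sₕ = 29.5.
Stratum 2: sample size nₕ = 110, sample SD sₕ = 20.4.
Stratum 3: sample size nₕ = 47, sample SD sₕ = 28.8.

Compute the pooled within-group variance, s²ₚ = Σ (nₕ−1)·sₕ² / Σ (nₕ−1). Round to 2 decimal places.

1: (46−1)·29.5² = 45·870.25 = 39161.25
2: (110−1)·20.4² = 109·416.16 = 45361.44
3: (47−1)·28.8² = 46·829.44 = 38154.24
Numerator = 122676.93; denominator = Σ(nₕ−1) = 200.
s²ₚ = 122676.93/200 = 613.3847... → 613.38.

613.38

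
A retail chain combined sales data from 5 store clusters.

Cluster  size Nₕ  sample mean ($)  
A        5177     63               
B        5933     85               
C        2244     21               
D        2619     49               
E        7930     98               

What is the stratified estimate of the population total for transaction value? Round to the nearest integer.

Estimate total by summing Nₕ·x̄ₕ over strata.
5177·63 + 5933·85 + 2244·21 + 2619·49 + 7930·98 = 326151 + 504305 + 47124 + 128331 + 777140 = 1783051.

1783051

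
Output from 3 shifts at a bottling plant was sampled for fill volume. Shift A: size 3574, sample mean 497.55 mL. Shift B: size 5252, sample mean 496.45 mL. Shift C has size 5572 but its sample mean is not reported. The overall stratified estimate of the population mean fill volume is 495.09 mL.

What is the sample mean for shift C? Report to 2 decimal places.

Σ Nₕx̄ₕ = N·μ, so 5572·x̄_C = 14398·495.09 − (3574·497.55 + 5252·496.45).
= 7128305.82 − 4385599.1 = 2742706.72.
x̄_C = 2742706.72 / 5572 = 492.2302... → 492.23.

492.23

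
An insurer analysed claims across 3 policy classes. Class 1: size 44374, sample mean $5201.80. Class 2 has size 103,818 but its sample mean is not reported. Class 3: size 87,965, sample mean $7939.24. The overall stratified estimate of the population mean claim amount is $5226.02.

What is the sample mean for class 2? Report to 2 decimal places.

2937.46

N = 44374 + 103818 + 87965 = 236157.
Overall total = μ·N = 5226.02·236157 = 1234161205.14.
Subtract the known strata: 44374·5201.80 + 87965·7939.24 = 929199919.8.
Remaining total for class 2: 1234161205.14 − 929199919.8 = 304961285.34.
Divide by its size: 304961285.34 / 103818 = 2937.4606... → 2937.46.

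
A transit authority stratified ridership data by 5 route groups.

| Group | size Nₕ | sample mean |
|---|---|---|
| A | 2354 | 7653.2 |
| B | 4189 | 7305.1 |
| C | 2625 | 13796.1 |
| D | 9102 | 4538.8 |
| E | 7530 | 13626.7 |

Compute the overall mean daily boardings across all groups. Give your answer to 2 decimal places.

N = 2354 + 4189 + 2625 + 9102 + 7530 = 25800.
Weight each subgroup mean by Nₕ/N and sum.
Σ Nₕx̄ₕ = 2354·7653.2 + 4189·7305.1 + 2625·13796.1 + 9102·4538.8 + 7530·13626.7 = 18015632.8 + 30601063.9 + 36214762.5 + 41312157.6 + 102609051 = 228752667.8.
Divide by N: 228752667.8 / 25800 = 8866.3825... → 8866.38.

8866.38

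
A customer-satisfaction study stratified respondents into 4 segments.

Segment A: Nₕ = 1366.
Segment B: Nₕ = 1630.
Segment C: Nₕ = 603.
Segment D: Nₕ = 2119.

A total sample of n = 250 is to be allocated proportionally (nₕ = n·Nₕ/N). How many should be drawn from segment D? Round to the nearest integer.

93

Share of segment D = 2119/5718 = 0.37058.
Allocate 250 × 0.37058 = 92.646... → 93.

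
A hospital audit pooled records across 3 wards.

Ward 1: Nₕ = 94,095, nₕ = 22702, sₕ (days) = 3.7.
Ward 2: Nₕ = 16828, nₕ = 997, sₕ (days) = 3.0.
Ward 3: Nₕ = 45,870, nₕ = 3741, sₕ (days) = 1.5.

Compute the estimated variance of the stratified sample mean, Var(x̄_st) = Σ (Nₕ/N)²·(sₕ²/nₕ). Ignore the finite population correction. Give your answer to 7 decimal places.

N = 156793; Wₕ = Nₕ/N.
ward 1: (94095/156793)²·3.7²/22702 = 0.0002171796
ward 2: (16828/156793)²·3.0²/997 = 0.0001039822
ward 3: (45870/156793)²·1.5²/3741 = 0.0000514753
Sum = 0.0003726371 → 0.0003726.

0.0003726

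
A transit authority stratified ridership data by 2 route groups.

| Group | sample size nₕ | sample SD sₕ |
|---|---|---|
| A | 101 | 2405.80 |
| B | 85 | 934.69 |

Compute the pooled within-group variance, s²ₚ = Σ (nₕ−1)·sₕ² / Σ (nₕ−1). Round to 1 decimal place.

3544421.6

A: (101−1)·2405.80² = 100·5787873.64 = 578787364
B: (85−1)·934.69² = 84·873645.3961 = 73386213.2724
Numerator = 652173577.2724; denominator = Σ(nₕ−1) = 184.
s²ₚ = 652173577.2724/184 = 3544421.616... → 3544421.6.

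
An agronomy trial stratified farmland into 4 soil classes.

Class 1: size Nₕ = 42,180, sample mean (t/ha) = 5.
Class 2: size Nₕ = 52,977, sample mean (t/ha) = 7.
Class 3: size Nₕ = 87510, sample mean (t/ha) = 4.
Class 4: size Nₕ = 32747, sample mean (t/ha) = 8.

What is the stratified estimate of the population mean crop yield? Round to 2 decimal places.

N = 42180 + 52977 + 87510 + 32747 = 215414.
Overall mean = Σ (Nₕ/N)·x̄ₕ — weight by population share, not a simple average.
Σ Nₕx̄ₕ = 42180·5 + 52977·7 + 87510·4 + 32747·8 = 210900 + 370839 + 350040 + 261976 = 1193755.
Divide by N: 1193755 / 215414 = 5.5417... → 5.54.

5.54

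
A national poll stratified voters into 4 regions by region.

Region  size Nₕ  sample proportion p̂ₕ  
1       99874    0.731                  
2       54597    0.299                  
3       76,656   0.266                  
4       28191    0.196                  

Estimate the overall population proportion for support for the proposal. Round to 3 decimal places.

N = 99874 + 54597 + 76656 + 28191 = 259318.
Overall proportion = Σ (Nₕ/N)·p̂ₕ.
Σ Nₕp̂ₕ = 73007.894 + 16324.503 + 20390.496 + 5525.436 = 115248.329.
115248.329 / 259318 = 0.44443... → 0.444.

0.444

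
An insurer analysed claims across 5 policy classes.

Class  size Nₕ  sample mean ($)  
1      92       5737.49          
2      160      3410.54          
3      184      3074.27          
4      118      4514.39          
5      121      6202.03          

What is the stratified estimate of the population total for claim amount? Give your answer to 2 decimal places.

2922344.81

Population total = Σ Nₕ·x̄ₕ (each stratum's size times its mean).
92·5737.49 + 160·3410.54 + 184·3074.27 + 118·4514.39 + 121·6202.03 = 527849.08 + 545686.4 + 565665.68 + 532698.02 + 750445.63 = 2922344.81.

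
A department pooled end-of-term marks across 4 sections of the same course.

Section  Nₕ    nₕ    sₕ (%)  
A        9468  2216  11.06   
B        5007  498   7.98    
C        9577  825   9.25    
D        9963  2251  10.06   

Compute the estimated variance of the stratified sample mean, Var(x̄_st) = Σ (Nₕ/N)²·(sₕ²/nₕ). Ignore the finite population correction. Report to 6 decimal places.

0.019126

N = 34015; Wₕ = Nₕ/N.
section A: (9468/34015)²·11.06²/2216 = 0.004276771
section B: (5007/34015)²·7.98²/498 = 0.002770707
section C: (9577/34015)²·9.25²/825 = 0.008221433
section D: (9963/34015)²·10.06²/2251 = 0.003857090
Sum = 0.019126002 → 0.019126.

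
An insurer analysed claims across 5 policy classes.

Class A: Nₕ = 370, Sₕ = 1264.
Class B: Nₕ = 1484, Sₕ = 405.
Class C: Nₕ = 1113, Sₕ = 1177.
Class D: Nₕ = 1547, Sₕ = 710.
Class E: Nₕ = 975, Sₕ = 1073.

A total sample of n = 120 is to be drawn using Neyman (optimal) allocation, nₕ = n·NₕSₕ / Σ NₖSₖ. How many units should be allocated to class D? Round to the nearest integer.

29

Σ NₕSₕ = 370·1264 + 1484·405 + 1113·1177 + 1547·710 + 975·1073 = 4523246.
Share for D: 1098370/4523246 = 0.24283.
n_D = 120 × 0.24283 = 29.139... → 29.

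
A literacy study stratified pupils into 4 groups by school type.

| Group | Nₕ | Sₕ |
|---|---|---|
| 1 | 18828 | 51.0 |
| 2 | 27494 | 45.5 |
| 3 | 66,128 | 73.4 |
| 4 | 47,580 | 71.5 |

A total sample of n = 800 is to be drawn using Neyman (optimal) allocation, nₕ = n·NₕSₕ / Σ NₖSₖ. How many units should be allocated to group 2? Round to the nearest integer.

Σ NₕSₕ = 18828·51.0 + 27494·45.5 + 66128·73.4 + 47580·71.5 = 10466970.2.
Share for 2: 1250977/10466970.2 = 0.11952.
n_2 = 800 × 0.11952 = 95.613... → 96.

96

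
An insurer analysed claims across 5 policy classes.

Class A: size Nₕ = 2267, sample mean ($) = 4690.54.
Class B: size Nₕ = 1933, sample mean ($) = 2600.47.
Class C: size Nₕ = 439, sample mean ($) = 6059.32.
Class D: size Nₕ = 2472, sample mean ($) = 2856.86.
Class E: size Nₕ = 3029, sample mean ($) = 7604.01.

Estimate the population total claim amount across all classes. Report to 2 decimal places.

A: 2267·4690.54 = 10633454.18
B: 1933·2600.47 = 5026708.51
C: 439·6059.32 = 2660041.48
D: 2472·2856.86 = 7062157.92
E: 3029·7604.01 = 23032546.29
τ̂ = Σ Nₕx̄ₕ = 48414908.38.

48414908.38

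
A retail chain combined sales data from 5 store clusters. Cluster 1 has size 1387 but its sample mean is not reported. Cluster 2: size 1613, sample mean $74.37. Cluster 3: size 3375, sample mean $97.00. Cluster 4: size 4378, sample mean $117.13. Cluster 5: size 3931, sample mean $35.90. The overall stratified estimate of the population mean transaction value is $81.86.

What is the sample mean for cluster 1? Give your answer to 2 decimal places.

N = 1387 + 1613 + 3375 + 4378 + 3931 = 14684.
Overall total = μ·N = 81.86·14684 = 1202032.24.
Subtract the known strata: 1613·74.37 + 3375·97.00 + 4378·117.13 + 3931·35.90 = 1101251.85.
Remaining total for cluster 1: 1202032.24 − 1101251.85 = 100780.39.
Divide by its size: 100780.39 / 1387 = 72.6607... → 72.66.

72.66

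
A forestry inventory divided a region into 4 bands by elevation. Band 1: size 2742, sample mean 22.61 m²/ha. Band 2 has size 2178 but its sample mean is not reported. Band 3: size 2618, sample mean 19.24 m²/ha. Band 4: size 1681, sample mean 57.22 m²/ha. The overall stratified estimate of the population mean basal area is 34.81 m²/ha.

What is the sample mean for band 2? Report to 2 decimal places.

51.59

N = 2742 + 2178 + 2618 + 1681 = 9219.
Overall total = μ·N = 34.81·9219 = 320913.39.
Subtract the known strata: 2742·22.61 + 2618·19.24 + 1681·57.22 = 208553.76.
Remaining total for band 2: 320913.39 − 208553.76 = 112359.63.
Divide by its size: 112359.63 / 2178 = 51.5884... → 51.59.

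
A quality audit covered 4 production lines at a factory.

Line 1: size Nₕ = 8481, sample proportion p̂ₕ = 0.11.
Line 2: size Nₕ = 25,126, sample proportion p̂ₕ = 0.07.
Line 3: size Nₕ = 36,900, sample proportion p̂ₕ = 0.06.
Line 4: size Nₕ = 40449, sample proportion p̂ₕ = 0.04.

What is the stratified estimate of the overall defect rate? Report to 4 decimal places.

Wₕ = Nₕ/N with N = 110956: 0.0764, 0.2265, 0.3326, 0.3645.
p̂_st = 0.0764·0.11 + 0.2265·0.07 + 0.3326·0.06 + 0.3645·0.04 ≈ 0.058795... → 0.0588.

0.0588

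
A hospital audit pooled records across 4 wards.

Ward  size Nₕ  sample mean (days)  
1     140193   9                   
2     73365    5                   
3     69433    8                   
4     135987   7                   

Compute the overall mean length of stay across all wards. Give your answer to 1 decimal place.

7.5

N = 140193 + 73365 + 69433 + 135987 = 418978.
Weight each subgroup mean by Nₕ/N and sum.
Σ Nₕx̄ₕ = 140193·9 + 73365·5 + 69433·8 + 135987·7 = 1261737 + 366825 + 555464 + 951909 = 3135935.
Divide by N: 3135935 / 418978 = 7.485... → 7.5.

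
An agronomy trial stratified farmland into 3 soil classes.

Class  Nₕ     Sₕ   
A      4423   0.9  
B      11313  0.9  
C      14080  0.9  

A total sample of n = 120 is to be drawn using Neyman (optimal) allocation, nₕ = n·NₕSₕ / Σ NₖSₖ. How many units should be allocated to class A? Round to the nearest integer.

18

Σ NₕSₕ = 4423·0.9 + 11313·0.9 + 14080·0.9 = 26834.4.
Share for A: 3980.7/26834.4 = 0.14834.
n_A = 120 × 0.14834 = 17.801... → 18.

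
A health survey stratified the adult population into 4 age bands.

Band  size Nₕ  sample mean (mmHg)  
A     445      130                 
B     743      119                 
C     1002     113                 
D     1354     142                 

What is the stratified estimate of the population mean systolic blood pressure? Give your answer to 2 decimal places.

x̄_st = (Σ Nₕx̄ₕ) / (Σ Nₕ) = (445·130 + 743·119 + 1002·113 + 1354·142) / 3544
= 451761 / 3544 = 127.4721... → 127.47.

127.47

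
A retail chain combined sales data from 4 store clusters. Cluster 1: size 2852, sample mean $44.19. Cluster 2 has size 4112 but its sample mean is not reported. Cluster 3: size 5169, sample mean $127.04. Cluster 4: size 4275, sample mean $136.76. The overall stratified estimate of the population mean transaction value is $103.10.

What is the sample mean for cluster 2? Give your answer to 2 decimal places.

N = 2852 + 4112 + 5169 + 4275 = 16408.
Overall total = μ·N = 103.10·16408 = 1691664.8.
Subtract the known strata: 2852·44.19 + 5169·127.04 + 4275·136.76 = 1367348.64.
Remaining total for cluster 2: 1691664.8 − 1367348.64 = 324316.16.
Divide by its size: 324316.16 / 4112 = 78.8707... → 78.87.

78.87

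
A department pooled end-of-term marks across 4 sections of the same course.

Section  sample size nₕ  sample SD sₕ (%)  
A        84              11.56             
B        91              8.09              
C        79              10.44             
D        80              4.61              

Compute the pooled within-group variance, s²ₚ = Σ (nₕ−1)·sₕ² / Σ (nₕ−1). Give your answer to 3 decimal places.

Degrees of freedom: 83 + 90 + 78 + 79 = 330.
Σ(nₕ−1)sₕ² = 83·133.6336 + 90·65.4481 + 78·108.9936 + 79·21.2521 = 27162.3345.
s²ₚ = 27162.3345 / 330 = 82.31010... → 82.310.

82.310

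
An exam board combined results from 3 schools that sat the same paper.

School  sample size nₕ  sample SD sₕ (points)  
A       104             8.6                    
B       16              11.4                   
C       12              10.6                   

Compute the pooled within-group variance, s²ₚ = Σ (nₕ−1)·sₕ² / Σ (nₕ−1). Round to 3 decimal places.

A: (104−1)·8.6² = 103·73.96 = 7617.88
B: (16−1)·11.4² = 15·129.96 = 1949.4
C: (12−1)·10.6² = 11·112.36 = 1235.96
Numerator = 10803.24; denominator = Σ(nₕ−1) = 129.
s²ₚ = 10803.24/129 = 83.74605... → 83.746.

83.746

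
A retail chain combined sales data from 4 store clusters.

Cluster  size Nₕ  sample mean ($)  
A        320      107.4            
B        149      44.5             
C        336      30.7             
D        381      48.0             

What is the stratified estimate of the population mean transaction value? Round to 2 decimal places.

N = 1186; weights Wₕ = Nₕ/N = (0.2698, 0.1256, 0.2833, 0.3212).
x̄_st = Σ Wₕ·x̄ₕ = 0.2698·107.4 + 0.1256·44.5 + 0.2833·30.7 + 0.3212·48.0 ≈ 58.6861...
→ 58.69.

58.69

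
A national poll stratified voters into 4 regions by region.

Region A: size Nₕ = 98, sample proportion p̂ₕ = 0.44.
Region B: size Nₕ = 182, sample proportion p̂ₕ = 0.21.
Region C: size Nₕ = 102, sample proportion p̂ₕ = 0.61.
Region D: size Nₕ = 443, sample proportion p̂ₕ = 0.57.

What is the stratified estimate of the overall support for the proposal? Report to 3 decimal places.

Wₕ = Nₕ/N with N = 825: 0.1188, 0.2206, 0.1236, 0.5370.
p̂_st = 0.1188·0.44 + 0.2206·0.21 + 0.1236·0.61 + 0.5370·0.57 ≈ 0.48008... → 0.480.

0.480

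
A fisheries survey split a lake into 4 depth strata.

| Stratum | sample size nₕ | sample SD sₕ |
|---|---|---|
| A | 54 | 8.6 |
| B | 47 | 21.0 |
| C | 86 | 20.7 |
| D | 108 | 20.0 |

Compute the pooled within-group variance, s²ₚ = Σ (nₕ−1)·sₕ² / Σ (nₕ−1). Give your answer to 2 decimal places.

355.42

Degrees of freedom: 53 + 46 + 85 + 107 = 291.
Σ(nₕ−1)sₕ² = 53·73.96 + 46·441 + 85·428.49 + 107·400 = 103427.53.
s²ₚ = 103427.53 / 291 = 355.4211... → 355.42.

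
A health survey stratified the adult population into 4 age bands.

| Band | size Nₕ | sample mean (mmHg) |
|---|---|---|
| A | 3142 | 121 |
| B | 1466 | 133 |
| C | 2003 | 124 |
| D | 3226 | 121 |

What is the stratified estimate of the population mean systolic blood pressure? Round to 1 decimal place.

x̄_st = (Σ Nₕx̄ₕ) / (Σ Nₕ) = (3142·121 + 1466·133 + 2003·124 + 3226·121) / 9837
= 1213878 / 9837 = 123.399... → 123.4.

123.4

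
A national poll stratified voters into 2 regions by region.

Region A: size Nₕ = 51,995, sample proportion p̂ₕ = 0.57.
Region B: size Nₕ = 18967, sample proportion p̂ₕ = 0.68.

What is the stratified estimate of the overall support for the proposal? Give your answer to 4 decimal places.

0.5994

N = 51995 + 18967 = 70962.
Overall proportion = Σ (Nₕ/N)·p̂ₕ.
Σ Nₕp̂ₕ = 29637.15 + 12897.56 = 42534.71.
42534.71 / 70962 = 0.599401... → 0.5994.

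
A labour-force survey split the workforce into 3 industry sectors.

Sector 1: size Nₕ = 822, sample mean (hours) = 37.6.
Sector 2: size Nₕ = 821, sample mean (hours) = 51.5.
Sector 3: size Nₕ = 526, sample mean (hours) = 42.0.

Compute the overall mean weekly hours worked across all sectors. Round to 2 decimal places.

43.93

N = 2169; weights Wₕ = Nₕ/N = (0.3790, 0.3785, 0.2425).
x̄_st = Σ Wₕ·x̄ₕ = 0.3790·37.6 + 0.3785·51.5 + 0.2425·42.0 ≈ 43.9284...
→ 43.93.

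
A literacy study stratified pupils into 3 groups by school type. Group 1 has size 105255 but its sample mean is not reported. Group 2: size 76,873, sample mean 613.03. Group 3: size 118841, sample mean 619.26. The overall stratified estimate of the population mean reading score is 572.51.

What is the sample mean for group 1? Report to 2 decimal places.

490.13

Σ Nₕx̄ₕ = N·μ, so 105255·x̄_1 = 300969·572.51 − (76873·613.03 + 118841·619.26).
= 172307762.19 − 120718932.85 = 51588829.34.
x̄_1 = 51588829.34 / 105255 = 490.1319... → 490.13.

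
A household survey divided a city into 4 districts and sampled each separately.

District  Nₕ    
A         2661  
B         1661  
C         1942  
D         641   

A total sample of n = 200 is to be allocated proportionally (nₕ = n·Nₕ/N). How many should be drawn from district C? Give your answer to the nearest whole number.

56

Share of district C = 1942/6905 = 0.28125.
Allocate 200 × 0.28125 = 56.249... → 56.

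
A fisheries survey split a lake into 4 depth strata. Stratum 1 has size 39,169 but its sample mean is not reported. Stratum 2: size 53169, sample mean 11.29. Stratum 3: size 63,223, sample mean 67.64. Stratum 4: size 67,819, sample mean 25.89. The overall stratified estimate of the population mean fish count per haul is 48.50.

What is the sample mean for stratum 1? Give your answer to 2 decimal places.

N = 39169 + 53169 + 63223 + 67819 = 223380.
Overall total = μ·N = 48.50·223380 = 10833930.
Subtract the known strata: 53169·11.29 + 63223·67.64 + 67819·25.89 = 6632515.64.
Remaining total for stratum 1: 10833930 − 6632515.64 = 4201414.36.
Divide by its size: 4201414.36 / 39169 = 107.2638... → 107.26.

107.26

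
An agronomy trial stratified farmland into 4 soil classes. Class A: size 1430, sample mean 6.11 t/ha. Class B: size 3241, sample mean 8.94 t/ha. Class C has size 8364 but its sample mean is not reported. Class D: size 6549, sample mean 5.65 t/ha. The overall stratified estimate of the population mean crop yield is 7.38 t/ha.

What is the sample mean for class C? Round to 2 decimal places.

Σ Nₕx̄ₕ = N·μ, so 8364·x̄_C = 19584·7.38 − (1430·6.11 + 3241·8.94 + 6549·5.65).
= 144529.92 − 74713.69 = 69816.23.
x̄_C = 69816.23 / 8364 = 8.3472... → 8.35.

8.35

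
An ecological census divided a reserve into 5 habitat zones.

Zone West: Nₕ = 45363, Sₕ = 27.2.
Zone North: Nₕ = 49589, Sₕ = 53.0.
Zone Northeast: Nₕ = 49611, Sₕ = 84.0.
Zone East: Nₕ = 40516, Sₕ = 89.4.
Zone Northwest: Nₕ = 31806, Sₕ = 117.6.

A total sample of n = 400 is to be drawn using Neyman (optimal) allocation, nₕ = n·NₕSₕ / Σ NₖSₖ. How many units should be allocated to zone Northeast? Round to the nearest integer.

108

West: NₕSₕ = 45363·27.2 = 1233873.6
North: NₕSₕ = 49589·53.0 = 2628217
Northeast: NₕSₕ = 49611·84.0 = 4167324
East: NₕSₕ = 40516·89.4 = 3622130.4
Northwest: NₕSₕ = 31806·117.6 = 3740385.6
Σ NₕSₕ = 15391930.6.
n_Northeast = 400·4167324/15391930.6 = 108.299... → 108.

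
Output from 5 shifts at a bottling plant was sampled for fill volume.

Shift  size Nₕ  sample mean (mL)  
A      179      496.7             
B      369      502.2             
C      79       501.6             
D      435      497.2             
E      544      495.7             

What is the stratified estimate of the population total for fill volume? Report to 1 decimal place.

Estimate total by summing Nₕ·x̄ₕ over strata.
179·496.7 + 369·502.2 + 79·501.6 + 435·497.2 + 544·495.7 = 88909.3 + 185311.8 + 39626.4 + 216282 + 269660.8 = 799790.3.

799790.3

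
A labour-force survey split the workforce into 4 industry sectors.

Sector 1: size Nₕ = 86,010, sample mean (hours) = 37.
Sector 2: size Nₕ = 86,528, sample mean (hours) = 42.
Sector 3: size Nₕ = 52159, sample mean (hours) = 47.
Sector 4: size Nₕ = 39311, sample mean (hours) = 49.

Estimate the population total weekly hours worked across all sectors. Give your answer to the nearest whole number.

1: 86010·37 = 3182370
2: 86528·42 = 3634176
3: 52159·47 = 2451473
4: 39311·49 = 1926239
τ̂ = Σ Nₕx̄ₕ = 11194258.

11194258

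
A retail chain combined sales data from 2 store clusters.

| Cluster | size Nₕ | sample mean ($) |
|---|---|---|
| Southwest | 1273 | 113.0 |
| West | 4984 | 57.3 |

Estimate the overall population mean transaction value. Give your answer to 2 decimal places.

68.63

N = 6257; weights Wₕ = Nₕ/N = (0.2035, 0.7965).
x̄_st = Σ Wₕ·x̄ₕ = 0.2035·113.0 + 0.7965·57.3 ≈ 68.6323...
→ 68.63.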